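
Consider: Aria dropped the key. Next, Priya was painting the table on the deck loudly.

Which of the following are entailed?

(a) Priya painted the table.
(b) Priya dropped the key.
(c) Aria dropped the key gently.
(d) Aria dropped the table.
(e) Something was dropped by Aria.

(e)

(a) Not entailed — 'was painting' is progressive on an accomplishment; it does not entail the completed 'painted'.
(b) Not entailed — the passage has Aria dropping the key, not Priya.
(c) Not entailed — 'gently' adds information not in the original event.
(d) Not entailed — Aria dropped the key, not the table; the table belongs to the painting event.
(e) Entailed — generalizing the patient leaves a sub-description the original still satisfies.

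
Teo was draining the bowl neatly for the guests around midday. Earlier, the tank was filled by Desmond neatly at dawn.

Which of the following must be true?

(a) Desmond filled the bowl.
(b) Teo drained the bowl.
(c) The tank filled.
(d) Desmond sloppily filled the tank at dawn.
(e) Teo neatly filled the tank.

(a) Not entailed — Desmond filled the tank, not the bowl; the bowl belongs to the draining event.
(b) Not entailed — 'was draining' is progressive on an accomplishment; it does not entail the completed 'drained'.
(c) Entailed — 'Desmond filled the tank' is causative; it entails the inchoative 'the tank filled'.
(d) Not entailed — 'sloppily' adds a manner not in (and inconsistent with) the original.
(e) Not entailed — the passage has Desmond filling the tank, not Teo.

(c)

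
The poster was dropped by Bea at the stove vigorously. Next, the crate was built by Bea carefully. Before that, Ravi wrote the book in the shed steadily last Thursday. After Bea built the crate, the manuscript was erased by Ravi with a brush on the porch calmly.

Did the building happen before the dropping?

no

The narrative orders the dropping before the building.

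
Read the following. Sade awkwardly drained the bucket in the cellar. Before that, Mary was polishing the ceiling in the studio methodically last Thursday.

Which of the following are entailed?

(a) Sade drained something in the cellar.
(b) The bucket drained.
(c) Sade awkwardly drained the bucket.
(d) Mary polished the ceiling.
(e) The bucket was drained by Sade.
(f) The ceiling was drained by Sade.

(a), (b), (c), (d), (e)

(a) Entailed — every conjunct here is already in the original draining event.
(b) Entailed — 'Sade drained the bucket' is causative; it entails the inchoative 'the bucket drained'.
(c) Entailed — dropping 'in the cellar' leaves a sub-description the original still satisfies.
(d) Entailed — 'polish' is an activity; 'was polishing' entails that some polishing happened, so 'polished' holds.
(e) Entailed — the original entails any weakening of itself; this just drops 'in the cellar', 'awkwardly'.
(f) Not entailed — Sade drained the bucket, not the ceiling; the ceiling belongs to the polishing event.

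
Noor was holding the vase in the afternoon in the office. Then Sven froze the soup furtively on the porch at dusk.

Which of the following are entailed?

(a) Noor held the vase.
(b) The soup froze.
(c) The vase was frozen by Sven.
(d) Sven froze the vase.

(a), (b)

(a) Entailed — 'hold' is an activity; 'was holding' entails that some holding happened, so 'held' holds.
(b) Entailed — 'Sven froze the soup' is causative; it entails the inchoative 'the soup froze'.
(c) Not entailed — Sven froze the soup, not the vase; the vase belongs to the holding event.
(d) Not entailed — Sven froze the soup, not the vase; the vase belongs to the holding event.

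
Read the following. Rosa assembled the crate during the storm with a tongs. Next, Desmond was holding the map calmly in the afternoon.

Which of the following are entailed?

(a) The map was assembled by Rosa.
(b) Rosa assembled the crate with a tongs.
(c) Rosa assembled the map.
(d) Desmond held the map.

(a) Not entailed — Rosa assembled the crate, not the map; the map belongs to the holding event.
(b) Entailed — every conjunct here is already in the original assembling event.
(c) Not entailed — Rosa assembled the crate, not the map; the map belongs to the holding event.
(d) Entailed — 'hold' is an activity; 'was holding' entails that some holding happened, so 'held' holds.

(b), (d)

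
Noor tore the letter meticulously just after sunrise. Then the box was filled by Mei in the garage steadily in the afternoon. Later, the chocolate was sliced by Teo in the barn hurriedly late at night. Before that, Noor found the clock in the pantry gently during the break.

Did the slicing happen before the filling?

The narrative orders the filling before the slicing.

no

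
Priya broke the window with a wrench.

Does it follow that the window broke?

yes

'Priya broke the window' is the causative; it entails the inchoative 'the window broke'.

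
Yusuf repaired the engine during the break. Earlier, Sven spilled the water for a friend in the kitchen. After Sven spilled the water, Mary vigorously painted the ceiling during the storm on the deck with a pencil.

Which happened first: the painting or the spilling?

the spilling

The connectives place the spilling before the painting.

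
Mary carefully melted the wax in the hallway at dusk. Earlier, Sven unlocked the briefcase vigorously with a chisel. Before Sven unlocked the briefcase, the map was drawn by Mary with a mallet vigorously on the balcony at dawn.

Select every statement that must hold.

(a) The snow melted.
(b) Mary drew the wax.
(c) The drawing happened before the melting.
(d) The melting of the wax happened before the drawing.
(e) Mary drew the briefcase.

(c)

(a) Not entailed — the wax is what melted, not the snow.
(b) Not entailed — Mary drew the map, not the wax; the wax belongs to the melting event.
(c) Entailed — the narrative places the drawing before the melting.
(d) Not entailed — the narrative places the drawing before the melting, not after.
(e) Not entailed — Mary drew the map, not the briefcase; the briefcase belongs to the unlocking event.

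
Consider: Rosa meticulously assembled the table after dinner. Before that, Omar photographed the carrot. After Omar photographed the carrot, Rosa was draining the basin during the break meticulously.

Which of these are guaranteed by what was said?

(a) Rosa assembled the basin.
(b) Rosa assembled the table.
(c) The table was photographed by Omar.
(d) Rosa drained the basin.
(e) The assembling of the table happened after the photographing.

(a) Not entailed — Rosa assembled the table, not the basin; the basin belongs to the draining event.
(b) Entailed — every conjunct here is already in the original assembling event.
(c) Not entailed — Omar photographed the carrot, not the table; the table belongs to the assembling event.
(d) Not entailed — 'was draining' is progressive on an accomplishment; it does not entail the completed 'drained'.
(e) Entailed — the narrative places the photographing before the assembling.

(b), (e)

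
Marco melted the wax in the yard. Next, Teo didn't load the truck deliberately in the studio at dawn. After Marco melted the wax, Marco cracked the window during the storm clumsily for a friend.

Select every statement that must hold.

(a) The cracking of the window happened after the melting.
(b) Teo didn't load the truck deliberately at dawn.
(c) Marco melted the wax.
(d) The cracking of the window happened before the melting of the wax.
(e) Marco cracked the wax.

(a) Entailed — the narrative places the melting before the cracking.
(b) Not entailed — dropping 'in the studio' under negation is not valid — the original leaves open that Teo loaded the truck some other way.
(c) Entailed — every conjunct here is already in the original melting event.
(d) Not entailed — the narrative places the melting before the cracking, not after.
(e) Not entailed — Marco cracked the window, not the wax; the wax belongs to the melting event.

(a), (c)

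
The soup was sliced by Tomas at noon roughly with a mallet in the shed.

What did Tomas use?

a mallet

'with a mallet' marks the instrument of the slicing event.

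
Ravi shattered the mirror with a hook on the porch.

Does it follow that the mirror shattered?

'Ravi shattered the mirror' is the causative; it entails the inchoative 'the mirror shattered'.

yes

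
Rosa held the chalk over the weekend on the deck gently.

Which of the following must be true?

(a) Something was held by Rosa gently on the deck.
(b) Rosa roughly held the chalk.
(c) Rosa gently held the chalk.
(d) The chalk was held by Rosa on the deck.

(a), (c), (d)

(a) Entailed — the original entails any weakening of itself; this just drops 'over the weekend' and generalizes the patient.
(b) Not entailed — 'roughly' adds a manner not in (and inconsistent with) the original.
(c) Entailed — dropping 'on the deck', 'over the weekend' leaves a sub-description the original still satisfies.
(d) Entailed — this follows by dropping conjuncts from the holding event's description.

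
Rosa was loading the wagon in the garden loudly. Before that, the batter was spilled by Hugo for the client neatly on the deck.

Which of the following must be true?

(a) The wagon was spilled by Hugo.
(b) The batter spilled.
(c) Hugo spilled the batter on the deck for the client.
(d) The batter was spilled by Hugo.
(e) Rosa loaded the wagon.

(a) Not entailed — Hugo spilled the batter, not the wagon; the wagon belongs to the loading event.
(b) Entailed — 'Hugo spilled the batter' is causative; it entails the inchoative 'the batter spilled'.
(c) Entailed — dropping 'neatly' leaves a sub-description the original still satisfies.
(d) Entailed — this follows by dropping conjuncts from the spilling event's description.
(e) Not entailed — 'was loading' is progressive on an accomplishment; it does not entail the completed 'loaded'.

(b), (c), (d)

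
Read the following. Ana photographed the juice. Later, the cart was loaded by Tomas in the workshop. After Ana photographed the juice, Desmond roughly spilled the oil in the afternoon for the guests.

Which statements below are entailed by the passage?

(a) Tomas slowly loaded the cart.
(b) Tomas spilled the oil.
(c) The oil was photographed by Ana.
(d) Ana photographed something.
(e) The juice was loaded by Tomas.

(d)

(a) Not entailed — 'slowly' adds information not in the original event.
(b) Not entailed — the passage has Desmond spilling the oil, not Tomas.
(c) Not entailed — Ana photographed the juice, not the oil; the oil belongs to the spilling event.
(d) Entailed — this follows by dropping conjuncts from the photographing event's description.
(e) Not entailed — Tomas loaded the cart, not the juice; the juice belongs to the photographing event.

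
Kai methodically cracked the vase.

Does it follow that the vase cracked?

'Kai cracked the vase' is the causative; it entails the inchoative 'the vase cracked'.

yes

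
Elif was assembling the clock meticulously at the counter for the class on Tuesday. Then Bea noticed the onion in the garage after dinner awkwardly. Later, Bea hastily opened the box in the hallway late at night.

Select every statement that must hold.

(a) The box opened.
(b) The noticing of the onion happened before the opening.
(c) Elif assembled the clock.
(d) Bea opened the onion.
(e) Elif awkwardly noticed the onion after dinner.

(a) Entailed — 'Bea opened the box' is causative; it entails the inchoative 'the box opened'.
(b) Entailed — the narrative places the noticing before the opening.
(c) Not entailed — 'was assembling' is progressive on an accomplishment; it does not entail the completed 'assembled'.
(d) Not entailed — Bea opened the box, not the onion; the onion belongs to the noticing event.
(e) Not entailed — the passage has Bea noticing the onion, not Elif.

(a), (b)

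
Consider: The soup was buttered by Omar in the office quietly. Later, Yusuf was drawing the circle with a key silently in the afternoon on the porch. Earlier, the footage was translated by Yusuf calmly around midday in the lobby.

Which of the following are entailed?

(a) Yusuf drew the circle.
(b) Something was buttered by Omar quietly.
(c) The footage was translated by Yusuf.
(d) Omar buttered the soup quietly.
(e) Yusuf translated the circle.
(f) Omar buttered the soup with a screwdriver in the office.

(b), (c), (d)

(a) Not entailed — 'was drawing' is progressive on an accomplishment; it does not entail the completed 'drew'.
(b) Entailed — the original entails any weakening of itself; this just drops 'in the office' and generalizes the patient.
(c) Entailed — dropping 'in the lobby', 'around midday', 'calmly' leaves a sub-description the original still satisfies.
(d) Entailed — every conjunct here is already in the original buttering event.
(e) Not entailed — Yusuf translated the footage, not the circle; the circle belongs to the drawing event.
(f) Not entailed — 'with a screwdriver' adds information not in the original event.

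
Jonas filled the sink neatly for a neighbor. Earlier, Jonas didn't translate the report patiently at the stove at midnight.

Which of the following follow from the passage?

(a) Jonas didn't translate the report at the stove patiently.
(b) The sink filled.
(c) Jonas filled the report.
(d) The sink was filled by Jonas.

(a) Not entailed — dropping 'at midnight' under negation is not valid — the original leaves open that Jonas translated the report some other way.
(b) Entailed — 'Jonas filled the sink' is causative; it entails the inchoative 'the sink filled'.
(c) Not entailed — Jonas filled the sink, not the report; the report belongs to the translating event.
(d) Entailed — dropping 'neatly', 'for a neighbor' leaves a sub-description the original still satisfies.

(b), (d)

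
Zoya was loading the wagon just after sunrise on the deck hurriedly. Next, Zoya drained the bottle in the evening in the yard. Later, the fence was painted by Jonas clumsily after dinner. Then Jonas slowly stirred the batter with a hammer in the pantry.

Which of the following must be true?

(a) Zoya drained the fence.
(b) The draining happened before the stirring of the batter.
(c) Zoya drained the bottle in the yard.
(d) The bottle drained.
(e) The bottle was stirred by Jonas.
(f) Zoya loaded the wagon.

(a) Not entailed — Zoya drained the bottle, not the fence; the fence belongs to the painting event.
(b) Entailed — the narrative places the draining before the stirring.
(c) Entailed — the original entails any weakening of itself; this just drops 'in the evening'.
(d) Entailed — 'Zoya drained the bottle' is causative; it entails the inchoative 'the bottle drained'.
(e) Not entailed — Jonas stirred the batter, not the bottle; the bottle belongs to the draining event.
(f) Not entailed — 'was loading' is progressive on an accomplishment; it does not entail the completed 'loaded'.

(b), (c), (d)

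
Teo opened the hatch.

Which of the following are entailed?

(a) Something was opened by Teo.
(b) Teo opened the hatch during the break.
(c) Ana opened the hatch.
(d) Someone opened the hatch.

(a) Entailed — the original entails any weakening of itself; this just generalizes the patient.
(b) Not entailed — 'during the break' adds information not in the original event.
(c) Not entailed — the passage has Teo opening the hatch, not Ana.
(d) Entailed — this follows by dropping conjuncts from the opening event's description.

(a), (d)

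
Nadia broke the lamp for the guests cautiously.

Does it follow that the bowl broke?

Nothing is said about any bowl; only the lamp is affected.

no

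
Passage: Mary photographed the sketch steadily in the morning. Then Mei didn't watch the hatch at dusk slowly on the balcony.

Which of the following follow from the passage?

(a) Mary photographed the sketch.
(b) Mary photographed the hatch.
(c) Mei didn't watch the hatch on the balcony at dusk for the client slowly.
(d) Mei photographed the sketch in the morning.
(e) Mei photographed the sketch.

(a) Entailed — every conjunct here is already in the original photographing event.
(b) Not entailed — Mary photographed the sketch, not the hatch; the hatch belongs to the watching event.
(c) Entailed — under negation, adding a further restriction is entailed: if no such watching event occurred, none occurred for the client either.
(d) Not entailed — the passage has Mary photographing the sketch, not Mei.
(e) Not entailed — the passage has Mary photographing the sketch, not Mei.

(a), (c)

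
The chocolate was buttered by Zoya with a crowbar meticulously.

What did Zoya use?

'with a crowbar' marks the instrument of the buttering event.

a crowbar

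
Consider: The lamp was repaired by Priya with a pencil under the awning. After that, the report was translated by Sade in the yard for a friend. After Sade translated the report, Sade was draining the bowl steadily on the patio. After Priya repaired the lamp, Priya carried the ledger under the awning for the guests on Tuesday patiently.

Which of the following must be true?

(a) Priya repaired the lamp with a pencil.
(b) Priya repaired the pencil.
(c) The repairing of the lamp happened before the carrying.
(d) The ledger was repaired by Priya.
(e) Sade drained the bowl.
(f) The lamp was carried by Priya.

(a) Entailed — the original entails any weakening of itself; this just drops 'under the awning'.
(b) Not entailed — the pencil is the instrument, not what was repaired.
(c) Entailed — the narrative places the repairing before the carrying.
(d) Not entailed — Priya repaired the lamp, not the ledger; the ledger belongs to the carrying event.
(e) Not entailed — 'was draining' is progressive on an accomplishment; it does not entail the completed 'drained'.
(f) Not entailed — Priya carried the ledger, not the lamp; the lamp belongs to the repairing event.

(a), (c)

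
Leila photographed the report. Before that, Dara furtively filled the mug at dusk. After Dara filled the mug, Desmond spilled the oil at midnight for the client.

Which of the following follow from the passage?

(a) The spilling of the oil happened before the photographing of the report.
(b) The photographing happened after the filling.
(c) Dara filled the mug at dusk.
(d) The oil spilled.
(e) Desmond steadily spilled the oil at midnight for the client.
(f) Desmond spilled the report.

(b), (c), (d)

(a) Not entailed — the narrative doesn't order the spilling relative to the photographing.
(b) Entailed — the narrative places the filling before the photographing.
(c) Entailed — every conjunct here is already in the original filling event.
(d) Entailed — 'Desmond spilled the oil' is causative; it entails the inchoative 'the oil spilled'.
(e) Not entailed — 'steadily' adds information not in the original event.
(f) Not entailed — Desmond spilled the oil, not the report; the report belongs to the photographing event.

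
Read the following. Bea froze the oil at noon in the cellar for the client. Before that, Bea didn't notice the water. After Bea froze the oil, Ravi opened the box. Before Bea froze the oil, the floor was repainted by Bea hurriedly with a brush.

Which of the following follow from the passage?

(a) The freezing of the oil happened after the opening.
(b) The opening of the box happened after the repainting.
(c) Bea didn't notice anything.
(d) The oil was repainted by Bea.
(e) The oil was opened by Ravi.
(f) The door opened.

(b)

(a) Not entailed — the narrative places the freezing before the opening, not after.
(b) Entailed — the narrative places the repainting before the opening.
(c) Not entailed — the original only denies this specific event; Bea may have noticed something else.
(d) Not entailed — Bea repainted the floor, not the oil; the oil belongs to the freezing event.
(e) Not entailed — Ravi opened the box, not the oil; the oil belongs to the freezing event.
(f) Not entailed — the box is what opened, not the door.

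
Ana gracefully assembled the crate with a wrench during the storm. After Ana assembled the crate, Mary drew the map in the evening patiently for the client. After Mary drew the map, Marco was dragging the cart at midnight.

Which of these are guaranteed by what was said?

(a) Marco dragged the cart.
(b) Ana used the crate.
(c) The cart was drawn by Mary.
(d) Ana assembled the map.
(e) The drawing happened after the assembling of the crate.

(a) Entailed — 'drag' is an activity; 'was dragging' entails that some dragging happened, so 'dragged' holds.
(b) Not entailed — the crate is the patient, not an instrument — Ana used a wrench.
(c) Not entailed — Mary drew the map, not the cart; the cart belongs to the dragging event.
(d) Not entailed — Ana assembled the crate, not the map; the map belongs to the drawing event.
(e) Entailed — the narrative places the assembling before the drawing.

(a), (e)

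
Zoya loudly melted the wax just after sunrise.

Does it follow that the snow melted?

Nothing is said about any snow; only the wax is affected.

no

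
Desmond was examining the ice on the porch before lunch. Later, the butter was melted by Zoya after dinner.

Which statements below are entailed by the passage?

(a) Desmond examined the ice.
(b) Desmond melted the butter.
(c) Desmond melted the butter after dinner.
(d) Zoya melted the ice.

(a) Entailed — 'examine' is an activity; 'was examining' entails that some examining happened, so 'examined' holds.
(b) Not entailed — the passage has Zoya melting the butter, not Desmond.
(c) Not entailed — the passage has Zoya melting the butter, not Desmond.
(d) Not entailed — Zoya melted the butter, not the ice; the ice belongs to the examining event.

(a)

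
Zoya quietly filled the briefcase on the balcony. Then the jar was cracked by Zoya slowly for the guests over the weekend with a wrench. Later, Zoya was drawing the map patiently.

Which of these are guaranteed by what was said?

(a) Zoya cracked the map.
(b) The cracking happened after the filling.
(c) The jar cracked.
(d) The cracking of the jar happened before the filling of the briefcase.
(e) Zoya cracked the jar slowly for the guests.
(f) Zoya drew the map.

(a) Not entailed — Zoya cracked the jar, not the map; the map belongs to the drawing event.
(b) Entailed — the narrative places the filling before the cracking.
(c) Entailed — 'Zoya cracked the jar' is causative; it entails the inchoative 'the jar cracked'.
(d) Not entailed — the narrative places the filling before the cracking, not after.
(e) Entailed — every conjunct here is already in the original cracking event.
(f) Not entailed — 'was drawing' is progressive on an accomplishment; it does not entail the completed 'drew'.

(b), (c), (e)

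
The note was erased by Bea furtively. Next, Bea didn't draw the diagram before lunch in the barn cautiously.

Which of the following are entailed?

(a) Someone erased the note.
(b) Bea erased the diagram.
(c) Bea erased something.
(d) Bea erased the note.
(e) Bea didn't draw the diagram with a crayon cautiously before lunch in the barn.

(a) Entailed — every conjunct here is already in the original erasing event.
(b) Not entailed — Bea erased the note, not the diagram; the diagram belongs to the drawing event.
(c) Entailed — this follows by dropping conjuncts from the erasing event's description.
(d) Entailed — the original entails any weakening of itself; this just drops 'furtively'.
(e) Entailed — under negation, adding a further restriction is entailed: if no such drawing event occurred, none occurred with a crayon either.

(a), (c), (d), (e)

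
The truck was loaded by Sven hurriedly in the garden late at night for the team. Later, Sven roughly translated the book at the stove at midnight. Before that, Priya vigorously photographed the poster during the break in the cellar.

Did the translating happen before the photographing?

The narrative orders the photographing before the translating.

no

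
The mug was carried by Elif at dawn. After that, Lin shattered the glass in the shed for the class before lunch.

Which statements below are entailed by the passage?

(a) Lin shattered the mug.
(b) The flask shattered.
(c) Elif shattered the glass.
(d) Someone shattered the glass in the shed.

(a) Not entailed — Lin shattered the glass, not the mug; the mug belongs to the carrying event.
(b) Not entailed — the glass is what shattered, not the flask.
(c) Not entailed — the passage has Lin shattering the glass, not Elif.
(d) Entailed — dropping 'for the class', 'before lunch' and generalizing the agent leaves a sub-description the original still satisfies.

(d)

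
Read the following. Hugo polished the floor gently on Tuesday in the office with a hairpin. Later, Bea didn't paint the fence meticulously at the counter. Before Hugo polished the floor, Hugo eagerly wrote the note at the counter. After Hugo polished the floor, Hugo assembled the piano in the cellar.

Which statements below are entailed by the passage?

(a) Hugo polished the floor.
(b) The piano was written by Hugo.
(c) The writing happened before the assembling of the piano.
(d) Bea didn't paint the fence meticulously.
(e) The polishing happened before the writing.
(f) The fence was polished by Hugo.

(a) Entailed — the original entails any weakening of itself; this just drops 'in the office', 'gently', 'with a hairpin', 'on Tuesday'.
(b) Not entailed — Hugo wrote the note, not the piano; the piano belongs to the assembling event.
(c) Entailed — the narrative places the writing before the assembling.
(d) Not entailed — dropping 'at the counter' under negation is not valid — the original leaves open that Bea painted the fence some other way.
(e) Not entailed — the narrative places the writing before the polishing, not after.
(f) Not entailed — Hugo polished the floor, not the fence; the fence belongs to the painting event.

(a), (c)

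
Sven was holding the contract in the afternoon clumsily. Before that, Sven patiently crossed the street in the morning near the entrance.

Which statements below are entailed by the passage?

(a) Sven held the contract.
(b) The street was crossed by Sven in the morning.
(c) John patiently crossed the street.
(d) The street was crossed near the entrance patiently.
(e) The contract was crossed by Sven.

(a), (b), (d)

(a) Entailed — 'hold' is an activity; 'was holding' entails that some holding happened, so 'held' holds.
(b) Entailed — the original entails any weakening of itself; this just drops 'near the entrance', 'patiently'.
(c) Not entailed — the passage has Sven crossing the street, not John.
(d) Entailed — every conjunct here is already in the original crossing event.
(e) Not entailed — Sven crossed the street, not the contract; the contract belongs to the holding event.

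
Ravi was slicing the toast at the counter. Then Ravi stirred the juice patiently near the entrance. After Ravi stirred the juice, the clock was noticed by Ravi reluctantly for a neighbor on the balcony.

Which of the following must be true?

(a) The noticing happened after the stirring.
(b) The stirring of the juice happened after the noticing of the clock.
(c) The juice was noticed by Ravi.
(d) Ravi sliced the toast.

(a) Entailed — the narrative places the stirring before the noticing.
(b) Not entailed — the narrative places the stirring before the noticing, not after.
(c) Not entailed — Ravi noticed the clock, not the juice; the juice belongs to the stirring event.
(d) Not entailed — 'was slicing' is progressive on an accomplishment; it does not entail the completed 'sliced'.

(a)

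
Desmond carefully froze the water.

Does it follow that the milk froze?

Nothing is said about any milk; only the water is affected.

no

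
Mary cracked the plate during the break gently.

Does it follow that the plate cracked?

yes

'Mary cracked the plate' is the causative; it entails the inchoative 'the plate cracked'.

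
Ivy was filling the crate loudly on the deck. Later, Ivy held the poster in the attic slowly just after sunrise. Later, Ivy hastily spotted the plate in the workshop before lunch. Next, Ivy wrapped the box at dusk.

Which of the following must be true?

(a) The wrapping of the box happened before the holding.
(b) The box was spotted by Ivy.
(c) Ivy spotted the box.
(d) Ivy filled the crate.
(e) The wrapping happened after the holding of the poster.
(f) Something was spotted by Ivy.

(a) Not entailed — the narrative places the holding before the wrapping, not after.
(b) Not entailed — Ivy spotted the plate, not the box; the box belongs to the wrapping event.
(c) Not entailed — Ivy spotted the plate, not the box; the box belongs to the wrapping event.
(d) Not entailed — 'was filling' is progressive on an accomplishment; it does not entail the completed 'filled'.
(e) Entailed — the narrative places the holding before the wrapping.
(f) Entailed — this follows by dropping conjuncts from the spotting event's description.

(e), (f)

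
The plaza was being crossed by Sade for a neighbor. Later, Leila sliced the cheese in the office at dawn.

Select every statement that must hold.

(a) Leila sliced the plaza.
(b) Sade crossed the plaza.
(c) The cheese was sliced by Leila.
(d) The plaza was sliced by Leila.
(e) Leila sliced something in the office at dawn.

(a) Not entailed — Leila sliced the cheese, not the plaza; the plaza belongs to the crossing event.
(b) Not entailed — 'was crossing' is progressive on an accomplishment; it does not entail the completed 'crossed'.
(c) Entailed — every conjunct here is already in the original slicing event.
(d) Not entailed — Leila sliced the cheese, not the plaza; the plaza belongs to the crossing event.
(e) Entailed — the original entails any weakening of itself; this just generalizes the patient.

(c), (e)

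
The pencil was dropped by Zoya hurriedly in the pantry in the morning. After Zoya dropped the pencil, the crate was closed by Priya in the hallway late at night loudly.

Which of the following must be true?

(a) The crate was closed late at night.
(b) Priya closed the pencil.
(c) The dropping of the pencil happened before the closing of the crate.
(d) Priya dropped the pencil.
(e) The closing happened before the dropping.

(a) Entailed — dropping 'loudly', 'in the hallway' and generalizing the agent leaves a sub-description the original still satisfies.
(b) Not entailed — Priya closed the crate, not the pencil; the pencil belongs to the dropping event.
(c) Entailed — the narrative places the dropping before the closing.
(d) Not entailed — the passage has Zoya dropping the pencil, not Priya.
(e) Not entailed — the narrative places the dropping before the closing, not after.

(a), (c)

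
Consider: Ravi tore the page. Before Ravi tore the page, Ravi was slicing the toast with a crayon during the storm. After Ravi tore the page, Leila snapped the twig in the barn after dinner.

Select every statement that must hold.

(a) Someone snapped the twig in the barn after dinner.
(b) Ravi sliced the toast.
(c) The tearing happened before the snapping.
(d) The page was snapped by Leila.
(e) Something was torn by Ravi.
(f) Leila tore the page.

(a), (c), (e)

(a) Entailed — this follows by dropping conjuncts from the snapping event's description.
(b) Not entailed — 'was slicing' is progressive on an accomplishment; it does not entail the completed 'sliced'.
(c) Entailed — the narrative places the tearing before the snapping.
(d) Not entailed — Leila snapped the twig, not the page; the page belongs to the tearing event.
(e) Entailed — generalizing the patient leaves a sub-description the original still satisfies.
(f) Not entailed — the passage has Ravi tearing the page, not Leila.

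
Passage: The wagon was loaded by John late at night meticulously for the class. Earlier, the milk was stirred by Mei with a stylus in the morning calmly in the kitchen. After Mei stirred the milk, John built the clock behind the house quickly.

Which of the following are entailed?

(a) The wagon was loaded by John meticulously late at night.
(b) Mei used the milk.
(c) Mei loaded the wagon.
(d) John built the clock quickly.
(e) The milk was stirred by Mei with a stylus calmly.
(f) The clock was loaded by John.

(a) Entailed — every conjunct here is already in the original loading event.
(b) Not entailed — the milk is the patient, not an instrument — Mei used a stylus.
(c) Not entailed — the passage has John loading the wagon, not Mei.
(d) Entailed — this follows by dropping conjuncts from the building event's description.
(e) Entailed — every conjunct here is already in the original stirring event.
(f) Not entailed — John loaded the wagon, not the clock; the clock belongs to the building event.

(a), (d), (e)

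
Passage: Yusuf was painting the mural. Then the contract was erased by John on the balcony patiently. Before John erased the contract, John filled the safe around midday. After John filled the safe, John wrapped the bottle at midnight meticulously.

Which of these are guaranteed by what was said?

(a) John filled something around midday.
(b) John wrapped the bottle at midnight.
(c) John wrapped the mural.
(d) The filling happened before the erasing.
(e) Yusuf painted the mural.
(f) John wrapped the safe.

(a) Entailed — every conjunct here is already in the original filling event.
(b) Entailed — every conjunct here is already in the original wrapping event.
(c) Not entailed — John wrapped the bottle, not the mural; the mural belongs to the painting event.
(d) Entailed — the narrative places the filling before the erasing.
(e) Not entailed — 'was painting' is progressive on an accomplishment; it does not entail the completed 'painted'.
(f) Not entailed — John wrapped the bottle, not the safe; the safe belongs to the filling event.

(a), (b), (d)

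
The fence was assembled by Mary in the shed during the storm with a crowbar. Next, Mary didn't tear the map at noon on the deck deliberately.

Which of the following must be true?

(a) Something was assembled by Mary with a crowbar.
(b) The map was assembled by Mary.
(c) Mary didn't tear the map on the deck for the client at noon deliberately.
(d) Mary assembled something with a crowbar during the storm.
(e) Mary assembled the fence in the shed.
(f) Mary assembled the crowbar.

(a), (c), (d), (e)

(a) Entailed — every conjunct here is already in the original assembling event.
(b) Not entailed — Mary assembled the fence, not the map; the map belongs to the tearing event.
(c) Entailed — under negation, adding a further restriction is entailed: if no such tearing event occurred, none occurred for the client either.
(d) Entailed — the original entails any weakening of itself; this just drops 'in the shed' and generalizes the patient.
(e) Entailed — every conjunct here is already in the original assembling event.
(f) Not entailed — the crowbar is the instrument, not what was assembled.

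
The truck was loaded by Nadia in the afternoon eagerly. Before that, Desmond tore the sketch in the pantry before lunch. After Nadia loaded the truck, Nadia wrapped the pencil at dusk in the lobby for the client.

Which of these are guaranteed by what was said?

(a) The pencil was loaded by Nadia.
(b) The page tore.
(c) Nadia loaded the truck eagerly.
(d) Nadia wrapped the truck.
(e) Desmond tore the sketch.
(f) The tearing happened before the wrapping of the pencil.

(c), (e), (f)

(a) Not entailed — Nadia loaded the truck, not the pencil; the pencil belongs to the wrapping event.
(b) Not entailed — the sketch is what tore, not the page.
(c) Entailed — this follows by dropping conjuncts from the loading event's description.
(d) Not entailed — Nadia wrapped the pencil, not the truck; the truck belongs to the loading event.
(e) Entailed — every conjunct here is already in the original tearing event.
(f) Entailed — the narrative places the tearing before the wrapping.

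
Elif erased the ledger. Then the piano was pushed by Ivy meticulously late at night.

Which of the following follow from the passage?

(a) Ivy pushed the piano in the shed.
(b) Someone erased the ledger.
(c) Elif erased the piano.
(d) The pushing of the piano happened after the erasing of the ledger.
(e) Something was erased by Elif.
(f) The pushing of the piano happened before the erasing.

(a) Not entailed — 'in the shed' adds information not in the original event.
(b) Entailed — every conjunct here is already in the original erasing event.
(c) Not entailed — Elif erased the ledger, not the piano; the piano belongs to the pushing event.
(d) Entailed — the narrative places the erasing before the pushing.
(e) Entailed — the original entails any weakening of itself; this just generalizes the patient.
(f) Not entailed — the narrative places the erasing before the pushing, not after.

(b), (d), (e)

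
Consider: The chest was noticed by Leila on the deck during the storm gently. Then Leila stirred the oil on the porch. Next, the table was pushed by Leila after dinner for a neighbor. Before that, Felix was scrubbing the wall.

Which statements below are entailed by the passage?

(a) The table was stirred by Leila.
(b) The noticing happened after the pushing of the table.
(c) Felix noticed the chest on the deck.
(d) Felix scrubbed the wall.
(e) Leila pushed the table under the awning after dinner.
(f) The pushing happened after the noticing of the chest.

(d), (f)

(a) Not entailed — Leila stirred the oil, not the table; the table belongs to the pushing event.
(b) Not entailed — the narrative places the noticing before the pushing, not after.
(c) Not entailed — the passage has Leila noticing the chest, not Felix.
(d) Entailed — 'scrub' is an activity; 'was scrubbing' entails that some scrubbing happened, so 'scrubbed' holds.
(e) Not entailed — 'under the awning' adds information not in the original event.
(f) Entailed — the narrative places the noticing before the pushing.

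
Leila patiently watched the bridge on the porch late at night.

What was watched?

the bridge

'the bridge' marks the patient of the watching event.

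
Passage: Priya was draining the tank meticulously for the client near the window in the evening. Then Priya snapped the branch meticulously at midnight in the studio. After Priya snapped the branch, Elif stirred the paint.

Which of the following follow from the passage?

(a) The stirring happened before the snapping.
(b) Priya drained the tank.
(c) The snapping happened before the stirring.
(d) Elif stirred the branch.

(c)

(a) Not entailed — the narrative places the snapping before the stirring, not after.
(b) Not entailed — 'was draining' is progressive on an accomplishment; it does not entail the completed 'drained'.
(c) Entailed — the narrative places the snapping before the stirring.
(d) Not entailed — Elif stirred the paint, not the branch; the branch belongs to the snapping event.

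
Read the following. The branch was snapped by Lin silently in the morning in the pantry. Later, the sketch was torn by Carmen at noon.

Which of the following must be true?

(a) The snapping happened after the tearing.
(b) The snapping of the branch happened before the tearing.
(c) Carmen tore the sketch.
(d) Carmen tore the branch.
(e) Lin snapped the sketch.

(a) Not entailed — the narrative places the snapping before the tearing, not after.
(b) Entailed — the narrative places the snapping before the tearing.
(c) Entailed — dropping 'at noon' leaves a sub-description the original still satisfies.
(d) Not entailed — Carmen tore the sketch, not the branch; the branch belongs to the snapping event.
(e) Not entailed — Lin snapped the branch, not the sketch; the sketch belongs to the tearing event.

(b), (c)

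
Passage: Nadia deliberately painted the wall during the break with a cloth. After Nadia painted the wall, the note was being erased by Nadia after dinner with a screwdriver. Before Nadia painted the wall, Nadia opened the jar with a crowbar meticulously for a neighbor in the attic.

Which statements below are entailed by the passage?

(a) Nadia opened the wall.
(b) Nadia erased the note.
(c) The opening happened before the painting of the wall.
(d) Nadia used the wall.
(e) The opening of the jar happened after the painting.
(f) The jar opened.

(a) Not entailed — Nadia opened the jar, not the wall; the wall belongs to the painting event.
(b) Not entailed — 'was erasing' is progressive on an accomplishment; it does not entail the completed 'erased'.
(c) Entailed — the narrative places the opening before the painting.
(d) Not entailed — the wall is the patient, not an instrument — Nadia used a cloth.
(e) Not entailed — the narrative places the opening before the painting, not after.
(f) Entailed — 'Nadia opened the jar' is causative; it entails the inchoative 'the jar opened'.

(c), (f)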